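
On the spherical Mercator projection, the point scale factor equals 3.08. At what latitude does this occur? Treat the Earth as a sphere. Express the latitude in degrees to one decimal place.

71.1°

Mercator scale is k = sec φ = 1/cos φ.
1/cos φ = 3.08  ⇒  cos φ = 0.3247  ⇒  φ = arccos(0.3247) ≈ 71.1°.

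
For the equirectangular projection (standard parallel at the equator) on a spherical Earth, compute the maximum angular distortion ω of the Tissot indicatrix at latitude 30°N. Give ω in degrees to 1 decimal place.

8.2°

In the plate carrée (x = Rλ, y = Rφ), meridians are true-scale (h = 1) and parallels are stretched by k = sec φ.
At 30°: h = 1.000, k = 1.155; principal scales a = 1.155, b = 1.000.
sin(ω/2) = (a − b)/(a + b) = 0.1547/2.155 = 0.07180, so ω = 2 arcsin(0.07180) ≈ 8.2°.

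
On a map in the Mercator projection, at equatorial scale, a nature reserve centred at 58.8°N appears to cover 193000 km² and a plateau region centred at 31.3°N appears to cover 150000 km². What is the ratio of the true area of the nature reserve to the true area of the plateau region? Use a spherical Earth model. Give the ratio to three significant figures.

0.473

On Mercator the areal scale is sec²φ, so true area = apparent × cos²φ.
True area of nature reserve: 193000 × cos²(58.8°) = 193000 × 0.2684 = 51790 km².
True area of plateau region: 150000 × cos²(31.3°) = 150000 × 0.7301 = 109500 km².
Ratio = 51790 / 109500 ≈ 0.473.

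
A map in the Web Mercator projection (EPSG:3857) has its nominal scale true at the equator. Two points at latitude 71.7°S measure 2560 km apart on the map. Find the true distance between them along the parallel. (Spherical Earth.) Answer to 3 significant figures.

804 km

For Mercator, h = k = sec φ (a conformal cylindrical projection has a single point scale, 1/cos φ).
Along the parallel at 71.7°, map distances are exaggerated by k = sec 71.7° = 3.185.
True distance = 2560 / 3.185 = 2560 × cos 71.7° ≈ 804 km.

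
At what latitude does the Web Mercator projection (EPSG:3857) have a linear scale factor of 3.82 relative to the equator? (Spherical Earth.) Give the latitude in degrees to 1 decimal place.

74.8°

Mercator scale is k = sec φ = 1/cos φ.
1/cos φ = 3.82  ⇒  cos φ = 0.2618  ⇒  φ = arccos(0.2618) ≈ 74.8°.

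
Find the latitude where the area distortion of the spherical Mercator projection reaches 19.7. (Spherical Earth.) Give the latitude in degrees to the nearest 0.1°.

77.0°

Mercator areal scale is sec²φ.
sec²φ = 19.7  ⇒  cos²φ = 0.05076  ⇒  cos φ = 0.2253.
φ = arccos(0.2253) ≈ 77.0°.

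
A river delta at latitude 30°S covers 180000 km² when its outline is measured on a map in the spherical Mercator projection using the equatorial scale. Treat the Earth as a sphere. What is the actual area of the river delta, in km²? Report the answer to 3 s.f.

For Mercator, h = k = sec φ (a conformal cylindrical projection has a single point scale, 1/cos φ).
Areal scale = k² = sec²φ = 1/cos²(30°) = 1/0.8660² = 1.333.
True area = apparent / (areal scale) = 180000 / 1.333 ≈ 135000 km².

135000 km²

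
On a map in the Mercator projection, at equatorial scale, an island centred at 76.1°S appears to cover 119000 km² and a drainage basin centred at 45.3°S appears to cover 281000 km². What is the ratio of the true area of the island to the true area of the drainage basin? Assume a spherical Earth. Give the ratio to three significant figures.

0.0494

On Mercator the areal scale is sec²φ, so true area = apparent × cos²φ.
True area of island: 119000 × cos²(76.1°) = 119000 × 0.05771 = 6867 km².
True area of drainage basin: 281000 × cos²(45.3°) = 281000 × 0.4948 = 139000 km².
Ratio = 6867 / 139000 ≈ 0.0494.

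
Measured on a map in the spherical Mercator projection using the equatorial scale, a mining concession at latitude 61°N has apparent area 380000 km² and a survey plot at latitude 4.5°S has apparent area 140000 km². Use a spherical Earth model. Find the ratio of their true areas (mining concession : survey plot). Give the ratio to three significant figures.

0.642

Since Mercator area scale is 1/cos²φ, the true area equals the apparent area multiplied by cos²φ.
True area of mining concession: 380000 × cos²(61°) = 380000 × 0.2350 = 89320 km².
True area of survey plot: 140000 × cos²(4.5°) = 140000 × 0.9938 = 139100 km².
Ratio = 89320 / 139100 ≈ 0.642.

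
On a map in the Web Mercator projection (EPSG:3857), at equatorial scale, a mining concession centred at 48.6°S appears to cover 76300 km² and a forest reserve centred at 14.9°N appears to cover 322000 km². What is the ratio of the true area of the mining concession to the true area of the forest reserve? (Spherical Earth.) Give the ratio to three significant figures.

Since Mercator area scale is 1/cos²φ, the true area equals the apparent area multiplied by cos²φ.
True area of mining concession: 76300 × cos²(48.6°) = 76300 × 0.4373 = 33370 km².
True area of forest reserve: 322000 × cos²(14.9°) = 322000 × 0.9339 = 300700 km².
Ratio = 33370 / 300700 ≈ 0.111.

0.111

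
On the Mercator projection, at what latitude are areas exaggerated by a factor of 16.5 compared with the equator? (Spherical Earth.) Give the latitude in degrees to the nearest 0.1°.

Mercator areal scale is sec²φ.
sec²φ = 16.5  ⇒  cos²φ = 0.06061  ⇒  cos φ = 0.2462.
φ = arccos(0.2462) ≈ 75.7°.

75.7°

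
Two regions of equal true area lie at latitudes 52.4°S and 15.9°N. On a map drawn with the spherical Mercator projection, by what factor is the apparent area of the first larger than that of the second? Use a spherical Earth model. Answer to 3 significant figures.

2.48

Mercator is conformal with k = sec φ, so areal scale = k² = sec²φ.
At 52.4°: sec²(52.4°) = 1/0.6101² = 2.686.
At 15.9°: sec²(15.9°) = 1/0.9617² = 1.081.
Ratio = 2.686/1.081 = cos²(15.9°)/cos²(52.4°) ≈ 2.48.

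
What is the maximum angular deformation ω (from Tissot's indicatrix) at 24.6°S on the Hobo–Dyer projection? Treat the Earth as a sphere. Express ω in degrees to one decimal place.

15.6°

Hobo–Dyer is a cylindrical equal-area projection with standard parallels at ±37.5°. Cylindrical equal-area (φ₀ = 37.5°): h = cos φ / cos 37.5° along meridians, k = cos 37.5° / cos φ along parallels; h·k = 1.
At 24.6°: h = 1.146, k = 0.8725; principal scales a = 1.146, b = 0.8725.
sin(ω/2) = (a − b)/(a + b) = 0.2735/2.019 = 0.1355, so ω = 2 arcsin(0.1355) ≈ 15.6°.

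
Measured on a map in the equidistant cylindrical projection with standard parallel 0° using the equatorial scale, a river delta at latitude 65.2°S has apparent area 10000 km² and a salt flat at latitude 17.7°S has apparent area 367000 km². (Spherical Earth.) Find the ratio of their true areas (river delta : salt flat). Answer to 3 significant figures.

On the plate carrée, areal scale = h·k = 1 × sec φ, so true area = apparent × cos φ.
True area of river delta: 10000 × cos(65.2°) = 10000 × 0.4195 = 4195 km².
True area of salt flat: 367000 × cos(17.7°) = 367000 × 0.9527 = 349600 km².
Ratio = 4195 / 349600 ≈ 0.0120.

0.0120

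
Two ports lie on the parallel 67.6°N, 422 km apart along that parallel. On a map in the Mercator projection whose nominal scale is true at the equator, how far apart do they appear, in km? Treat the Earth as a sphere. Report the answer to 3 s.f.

The Mercator projection is conformal; its linear scale factor is the same in every direction and equals sec φ = 1/cos φ.
Along the parallel, k = sec 67.6° = 1/0.3811 = 2.624.
Map distance = 422 × 2.624 ≈ 1110 km.

1110 km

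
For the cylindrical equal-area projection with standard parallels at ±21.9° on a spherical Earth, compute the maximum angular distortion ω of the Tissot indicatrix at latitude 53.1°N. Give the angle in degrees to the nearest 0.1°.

For cylindrical equal-area with standard parallel φ₀, h = cos φ / cos φ₀ and k = cos φ₀ / cos φ, so h·k = 1.
At 53.1°: h = 0.6471, k = 1.545; principal scales a = 1.545, b = 0.6471.
sin(ω/2) = (a − b)/(a + b) = 0.8982/2.192 = 0.4097, so ω = 2 arcsin(0.4097) ≈ 48.4°.

48.4°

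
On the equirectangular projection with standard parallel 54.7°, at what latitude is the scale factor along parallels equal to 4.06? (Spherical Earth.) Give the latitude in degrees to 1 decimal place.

In the equirectangular projection with standard parallel φ₀ = 54.7° (x = Rλ cos φ₀, y = Rφ), meridians are true-scale (h = 1) and the parallel scale is k = cos φ₀ / cos φ.
k = cos φ₀ / cos φ = 4.06  ⇒  cos φ = cos 54.7° / 4.06 = 0.1423.
φ = arccos(0.1423) ≈ 81.8°.

81.8°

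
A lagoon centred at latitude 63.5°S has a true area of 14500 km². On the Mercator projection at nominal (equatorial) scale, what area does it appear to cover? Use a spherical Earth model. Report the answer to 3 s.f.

For Mercator, h = k = sec φ (a conformal cylindrical projection has a single point scale, 1/cos φ).
Areal scale = k² = sec²φ = 1/cos²(63.5°) = 1/0.4462² = 5.023.
Apparent area = 14500 × 5.023 ≈ 72800 km².

72800 km²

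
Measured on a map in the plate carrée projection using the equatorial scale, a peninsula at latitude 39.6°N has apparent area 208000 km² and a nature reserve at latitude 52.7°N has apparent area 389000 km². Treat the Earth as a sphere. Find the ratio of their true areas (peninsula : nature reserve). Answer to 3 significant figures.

0.680

On the plate carrée, areal scale = h·k = 1 × sec φ, so true area = apparent × cos φ.
True area of peninsula: 208000 × cos(39.6°) = 208000 × 0.7705 = 160300 km².
True area of nature reserve: 389000 × cos(52.7°) = 389000 × 0.6060 = 235700 km².
Ratio = 160300 / 235700 ≈ 0.680.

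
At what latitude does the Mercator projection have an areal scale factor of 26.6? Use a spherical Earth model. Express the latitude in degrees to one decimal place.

Mercator areal scale is sec²φ.
sec²φ = 26.6  ⇒  cos²φ = 0.03759  ⇒  cos φ = 0.1939.
φ = arccos(0.1939) ≈ 78.8°.

78.8°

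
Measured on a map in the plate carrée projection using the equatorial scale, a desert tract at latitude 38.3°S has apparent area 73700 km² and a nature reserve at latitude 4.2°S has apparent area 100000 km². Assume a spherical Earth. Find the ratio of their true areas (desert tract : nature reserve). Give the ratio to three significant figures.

0.580

Plate carrée has h = 1 and k = sec φ, giving areal scale sec φ; true area = (apparent area) · cos φ.
True area of desert tract: 73700 × cos(38.3°) = 73700 × 0.7848 = 57840 km².
True area of nature reserve: 100000 × cos(4.2°) = 100000 × 0.9973 = 99730 km².
Ratio = 57840 / 99730 ≈ 0.580.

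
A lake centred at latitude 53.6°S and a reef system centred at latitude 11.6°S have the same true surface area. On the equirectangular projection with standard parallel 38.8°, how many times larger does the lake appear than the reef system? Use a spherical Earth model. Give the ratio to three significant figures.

1.65

The equidistant cylindrical projection with φ₀ = 38.8° has h = 1 (meridians true) and k = cos φ₀ / cos φ along parallels.
Areal scale at 53.6°: h·k = 1.000 × 1.313 = 1.313.
Areal scale at 11.6°: h·k = 1.000 × 0.7956 = 0.7956.
Ratio = 1.313/0.7956 ≈ 1.65.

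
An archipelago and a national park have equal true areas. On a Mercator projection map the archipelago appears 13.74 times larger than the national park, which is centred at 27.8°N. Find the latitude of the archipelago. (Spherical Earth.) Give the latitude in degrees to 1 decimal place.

Mercator areal scale is sec²φ, so apparent-area ratio = sec²φ₁ / sec²φ₂ = cos²φ₂ / cos²φ₁.
cos²φ₂ / cos²φ₁ = 13.74  ⇒  cos φ₁ = cos 27.8° / √13.74 = 0.8846/3.707 = 0.2386.
φ₁ = arccos(0.2386) ≈ 76.2°.

76.2°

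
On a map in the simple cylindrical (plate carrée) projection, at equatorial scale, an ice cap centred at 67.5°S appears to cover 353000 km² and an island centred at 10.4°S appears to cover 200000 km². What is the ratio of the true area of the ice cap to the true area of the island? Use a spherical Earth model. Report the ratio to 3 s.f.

On the plate carrée, areal scale = h·k = 1 × sec φ, so true area = apparent × cos φ.
True area of ice cap: 353000 × cos(67.5°) = 353000 × 0.3827 = 135100 km².
True area of island: 200000 × cos(10.4°) = 200000 × 0.9836 = 196700 km².
Ratio = 135100 / 196700 ≈ 0.687.

0.687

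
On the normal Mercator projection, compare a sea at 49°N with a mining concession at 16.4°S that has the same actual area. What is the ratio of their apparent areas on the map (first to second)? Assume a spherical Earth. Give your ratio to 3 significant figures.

2.14

On Mercator, area is exaggerated by sec²φ = 1/cos²φ.
At 49°: sec²(49°) = 1/0.6561² = 2.323.
At 16.4°: sec²(16.4°) = 1/0.9593² = 1.087.
Ratio = 2.323/1.087 = cos²(16.4°)/cos²(49°) ≈ 2.14.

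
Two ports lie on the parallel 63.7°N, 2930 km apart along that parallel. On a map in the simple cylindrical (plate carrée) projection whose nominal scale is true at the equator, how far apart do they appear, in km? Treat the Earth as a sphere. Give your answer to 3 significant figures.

Plate carrée maps x = Rλ, y = Rφ. The meridian scale is h = 1 and the parallel scale is k = 1/cos φ = sec φ.
Along the parallel, k = sec 63.7° = 1/0.4431 = 2.257.
Map distance = 2930 × 2.257 ≈ 6610 km.

6610 km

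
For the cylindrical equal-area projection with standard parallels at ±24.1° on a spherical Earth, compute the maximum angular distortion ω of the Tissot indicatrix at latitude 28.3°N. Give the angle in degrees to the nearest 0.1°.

4.1°

A cylindrical equal-area projection with standard parallel φ₀ has meridian scale h = cos φ / cos φ₀ and parallel scale k = cos φ₀ / cos φ (so areas are preserved, h·k = 1).
At 28.3°: h = 0.9646, k = 1.037; principal scales a = 1.037, b = 0.9646.
sin(ω/2) = (a − b)/(a + b) = 0.07220/2.001 = 0.03607, so ω = 2 arcsin(0.03607) ≈ 4.1°.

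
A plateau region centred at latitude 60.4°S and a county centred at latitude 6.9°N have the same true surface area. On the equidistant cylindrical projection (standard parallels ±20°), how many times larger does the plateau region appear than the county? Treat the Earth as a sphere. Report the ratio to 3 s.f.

2.01

The equidistant cylindrical projection with φ₀ = 20° has h = 1 (meridians true) and k = cos φ₀ / cos φ along parallels.
Areal scale at 60.4°: h·k = 1.000 × 1.902 = 1.902.
Areal scale at 6.9°: h·k = 1.000 × 0.9465 = 0.9465.
Ratio = 1.902/0.9465 ≈ 2.01.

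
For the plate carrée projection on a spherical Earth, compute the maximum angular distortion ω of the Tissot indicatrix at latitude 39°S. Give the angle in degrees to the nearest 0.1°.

Plate carrée maps x = Rλ, y = Rφ. The meridian scale is h = 1 and the parallel scale is k = 1/cos φ = sec φ.
At 39°: h = 1.000, k = 1.287; principal scales a = 1.287, b = 1.000.
sin(ω/2) = (a − b)/(a + b) = 0.2868/2.287 = 0.1254, so ω = 2 arcsin(0.1254) ≈ 14.4°.

14.4°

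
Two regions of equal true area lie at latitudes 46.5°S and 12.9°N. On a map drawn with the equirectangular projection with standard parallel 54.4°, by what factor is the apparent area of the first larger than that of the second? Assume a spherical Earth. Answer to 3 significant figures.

The equidistant cylindrical projection with φ₀ = 54.4° has h = 1 (meridians true) and k = cos φ₀ / cos φ along parallels.
Areal scale at 46.5°: h·k = 1.000 × 0.8457 = 0.8457.
Areal scale at 12.9°: h·k = 1.000 × 0.5972 = 0.5972.
Ratio = 0.8457/0.5972 ≈ 1.42.

1.42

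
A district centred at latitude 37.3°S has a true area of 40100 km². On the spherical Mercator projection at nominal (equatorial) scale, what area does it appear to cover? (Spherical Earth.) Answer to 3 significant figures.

63400 km²

For Mercator, h = k = sec φ (a conformal cylindrical projection has a single point scale, 1/cos φ).
Areal scale = k² = sec²φ = 1/cos²(37.3°) = 1/0.7955² = 1.580.
Apparent area = 40100 × 1.580 ≈ 63400 km².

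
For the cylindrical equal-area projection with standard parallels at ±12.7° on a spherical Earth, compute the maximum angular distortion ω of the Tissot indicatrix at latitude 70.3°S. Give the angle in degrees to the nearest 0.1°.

103.7°

Cylindrical equal-area (φ₀ = 12.7°): h = cos φ / cos 12.7° along meridians, k = cos 12.7° / cos φ along parallels; h·k = 1.
At 70.3°: h = 0.3455, k = 2.894; principal scales a = 2.894, b = 0.3455.
sin(ω/2) = (a − b)/(a + b) = 2.548/3.239 = 0.7867, so ω = 2 arcsin(0.7867) ≈ 103.7°.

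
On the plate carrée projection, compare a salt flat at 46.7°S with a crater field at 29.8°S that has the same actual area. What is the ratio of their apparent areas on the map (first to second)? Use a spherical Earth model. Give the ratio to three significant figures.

In the plate carrée (x = Rλ, y = Rφ), meridians are true-scale (h = 1) and parallels are stretched by k = sec φ.
Areal scale at 46.7°: h·k = 1.000 × 1.458 = 1.458.
Areal scale at 29.8°: h·k = 1.000 × 1.152 = 1.152.
Ratio = 1.458/1.152 ≈ 1.27.

1.27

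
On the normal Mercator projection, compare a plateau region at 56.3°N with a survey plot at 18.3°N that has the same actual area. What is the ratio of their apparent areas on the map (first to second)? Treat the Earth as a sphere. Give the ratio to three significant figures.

2.93

Mercator areal scale is sec²φ.
At 56.3°: sec²(56.3°) = 1/0.5548² = 3.248.
At 18.3°: sec²(18.3°) = 1/0.9494² = 1.109.
Ratio = 3.248/1.109 = cos²(18.3°)/cos²(56.3°) ≈ 2.93.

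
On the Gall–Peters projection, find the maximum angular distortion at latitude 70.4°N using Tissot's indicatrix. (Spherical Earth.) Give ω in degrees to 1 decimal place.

78.5°

The Gall–Peters projection is cylindrical equal-area with φ₀ = 45°. Cylindrical equal-area (φ₀ = 45°): h = cos φ / cos 45° along meridians, k = cos 45° / cos φ along parallels; h·k = 1.
At 70.4°: h = 0.4744, k = 2.108; principal scales a = 2.108, b = 0.4744.
sin(ω/2) = (a − b)/(a + b) = 1.634/2.582 = 0.6326, so ω = 2 arcsin(0.6326) ≈ 78.5°.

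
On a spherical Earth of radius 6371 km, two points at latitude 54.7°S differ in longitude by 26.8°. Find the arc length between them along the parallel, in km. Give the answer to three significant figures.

Arc length along a parallel = R cos φ · Δλ (with Δλ in radians).
= 6371 × cos 54.7° × (26.8° × π/180) = 6371 × 0.5779 × 0.4677 ≈ 1720 km.

1720 km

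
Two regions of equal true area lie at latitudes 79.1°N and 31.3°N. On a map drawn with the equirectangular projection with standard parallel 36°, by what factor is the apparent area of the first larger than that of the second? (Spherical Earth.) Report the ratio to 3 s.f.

4.52

In the equirectangular projection with standard parallel φ₀ = 36° (x = Rλ cos φ₀, y = Rφ), meridians are true-scale (h = 1) and the parallel scale is k = cos φ₀ / cos φ.
Areal scale at 79.1°: h·k = 1.000 × 4.278 = 4.278.
Areal scale at 31.3°: h·k = 1.000 × 0.9468 = 0.9468.
Ratio = 4.278/0.9468 ≈ 4.52.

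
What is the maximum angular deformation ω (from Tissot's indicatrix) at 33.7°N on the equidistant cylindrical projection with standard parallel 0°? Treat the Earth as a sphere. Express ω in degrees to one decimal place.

For the equirectangular projection with φ₀ = 0 (plate carrée), h = 1 along meridians and k = sec φ along parallels.
At 33.7°: h = 1.000, k = 1.202; principal scales a = 1.202, b = 1.000.
sin(ω/2) = (a − b)/(a + b) = 0.2020/2.202 = 0.09173, so ω = 2 arcsin(0.09173) ≈ 10.5°.

10.5°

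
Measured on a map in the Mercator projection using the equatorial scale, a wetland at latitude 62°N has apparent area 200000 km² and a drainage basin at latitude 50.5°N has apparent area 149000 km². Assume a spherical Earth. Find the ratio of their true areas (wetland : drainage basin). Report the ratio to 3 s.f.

Since Mercator area scale is 1/cos²φ, the true area equals the apparent area multiplied by cos²φ.
True area of wetland: 200000 × cos²(62°) = 200000 × 0.2204 = 44080 km².
True area of drainage basin: 149000 × cos²(50.5°) = 149000 × 0.4046 = 60280 km².
Ratio = 44080 / 60280 ≈ 0.731.

0.731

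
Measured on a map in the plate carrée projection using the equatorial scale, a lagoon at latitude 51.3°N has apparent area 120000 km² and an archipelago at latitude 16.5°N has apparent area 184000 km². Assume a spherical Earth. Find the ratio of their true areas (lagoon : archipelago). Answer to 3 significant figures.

0.425

Plate carrée has h = 1 and k = sec φ, giving areal scale sec φ; true area = (apparent area) · cos φ.
True area of lagoon: 120000 × cos(51.3°) = 120000 × 0.6252 = 75030 km².
True area of archipelago: 184000 × cos(16.5°) = 184000 × 0.9588 = 176400 km².
Ratio = 75030 / 176400 ≈ 0.425.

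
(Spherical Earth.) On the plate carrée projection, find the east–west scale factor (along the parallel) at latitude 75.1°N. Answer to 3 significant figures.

For the equirectangular projection with φ₀ = 0 (plate carrée), h = 1 along meridians and k = sec φ along parallels.
k = 1/cos 75.1° = 1/0.2571 = 3.889.

3.89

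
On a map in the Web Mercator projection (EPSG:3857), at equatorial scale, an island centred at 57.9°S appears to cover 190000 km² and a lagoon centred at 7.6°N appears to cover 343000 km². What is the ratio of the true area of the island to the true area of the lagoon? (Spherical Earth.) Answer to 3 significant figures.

0.159

Mercator's areal exaggeration is sec²φ; hence true area = (apparent area) · cos²φ.
True area of island: 190000 × cos²(57.9°) = 190000 × 0.2824 = 53650 km².
True area of lagoon: 343000 × cos²(7.6°) = 343000 × 0.9825 = 337000 km².
Ratio = 53650 / 337000 ≈ 0.159.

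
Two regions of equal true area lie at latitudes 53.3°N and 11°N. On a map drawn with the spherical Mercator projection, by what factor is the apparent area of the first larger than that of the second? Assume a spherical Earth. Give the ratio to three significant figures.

2.70

On Mercator, area is exaggerated by sec²φ = 1/cos²φ.
At 53.3°: sec²(53.3°) = 1/0.5976² = 2.800.
At 11°: sec²(11°) = 1/0.9816² = 1.038.
Ratio = 2.800/1.038 = cos²(11°)/cos²(53.3°) ≈ 2.70.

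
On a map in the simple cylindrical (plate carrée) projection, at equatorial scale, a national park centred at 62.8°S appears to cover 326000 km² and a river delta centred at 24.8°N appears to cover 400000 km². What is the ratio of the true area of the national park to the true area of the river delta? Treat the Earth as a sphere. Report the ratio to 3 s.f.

On the plate carrée, areal scale = h·k = 1 × sec φ, so true area = apparent × cos φ.
True area of national park: 326000 × cos(62.8°) = 326000 × 0.4571 = 149000 km².
True area of river delta: 400000 × cos(24.8°) = 400000 × 0.9078 = 363100 km².
Ratio = 149000 / 363100 ≈ 0.410.

0.410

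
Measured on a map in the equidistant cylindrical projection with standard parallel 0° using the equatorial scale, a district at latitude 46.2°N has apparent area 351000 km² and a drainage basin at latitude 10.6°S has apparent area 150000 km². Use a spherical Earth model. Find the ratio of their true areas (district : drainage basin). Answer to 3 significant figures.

1.65

Plate carrée has h = 1 and k = sec φ, giving areal scale sec φ; true area = (apparent area) · cos φ.
True area of district: 351000 × cos(46.2°) = 351000 × 0.6921 = 242900 km².
True area of drainage basin: 150000 × cos(10.6°) = 150000 × 0.9829 = 147400 km².
Ratio = 242900 / 147400 ≈ 1.65.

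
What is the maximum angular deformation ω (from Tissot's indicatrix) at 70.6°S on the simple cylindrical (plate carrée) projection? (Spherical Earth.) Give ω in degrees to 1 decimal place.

Plate carrée maps x = Rλ, y = Rφ. The meridian scale is h = 1 and the parallel scale is k = 1/cos φ = sec φ.
At 70.6°: h = 1.000, k = 3.011; principal scales a = 3.011, b = 1.000.
sin(ω/2) = (a − b)/(a + b) = 2.011/4.011 = 0.5013, so ω = 2 arcsin(0.5013) ≈ 60.2°.

60.2°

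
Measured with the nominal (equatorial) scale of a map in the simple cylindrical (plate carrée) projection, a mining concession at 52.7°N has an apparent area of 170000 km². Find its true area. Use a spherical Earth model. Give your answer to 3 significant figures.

In the plate carrée (x = Rλ, y = Rφ), meridians are true-scale (h = 1) and parallels are stretched by k = sec φ.
Areal scale = h·k = 1 × sec φ; at 52.7°, h = 1.000, k = 1.650, so h·k = 1.650.
True area = apparent / (areal scale) = 170000 / 1.650 ≈ 103000 km².

103000 km²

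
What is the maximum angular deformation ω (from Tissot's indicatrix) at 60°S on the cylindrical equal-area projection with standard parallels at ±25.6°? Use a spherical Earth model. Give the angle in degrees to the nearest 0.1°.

64.0°

A cylindrical equal-area projection with standard parallel φ₀ has meridian scale h = cos φ / cos φ₀ and parallel scale k = cos φ₀ / cos φ (so areas are preserved, h·k = 1).
At 60°: h = 0.5544, k = 1.804; principal scales a = 1.804, b = 0.5544.
sin(ω/2) = (a − b)/(a + b) = 1.249/2.358 = 0.5298, so ω = 2 arcsin(0.5298) ≈ 64.0°.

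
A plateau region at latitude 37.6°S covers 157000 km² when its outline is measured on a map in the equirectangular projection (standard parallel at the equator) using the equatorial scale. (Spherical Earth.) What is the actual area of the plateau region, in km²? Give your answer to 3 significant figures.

124000 km²

For the equirectangular projection with φ₀ = 0 (plate carrée), h = 1 along meridians and k = sec φ along parallels.
Areal scale = h·k = 1 × sec φ; at 37.6°, h = 1.000, k = 1.262, so h·k = 1.262.
True area = apparent / (areal scale) = 157000 / 1.262 ≈ 124000 km².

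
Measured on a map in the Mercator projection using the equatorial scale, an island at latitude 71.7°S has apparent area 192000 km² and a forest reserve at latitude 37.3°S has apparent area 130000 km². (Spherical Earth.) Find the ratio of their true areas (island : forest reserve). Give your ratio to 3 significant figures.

0.230

Mercator's areal exaggeration is sec²φ; hence true area = (apparent area) · cos²φ.
True area of island: 192000 × cos²(71.7°) = 192000 × 0.09859 = 18930 km².
True area of forest reserve: 130000 × cos²(37.3°) = 130000 × 0.6328 = 82260 km².
Ratio = 18930 / 82260 ≈ 0.230.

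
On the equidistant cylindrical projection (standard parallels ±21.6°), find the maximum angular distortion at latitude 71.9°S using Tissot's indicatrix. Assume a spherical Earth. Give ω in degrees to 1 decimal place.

59.9°

In the equirectangular projection with standard parallel φ₀ = 21.6° (x = Rλ cos φ₀, y = Rφ), meridians are true-scale (h = 1) and the parallel scale is k = cos φ₀ / cos φ.
At 71.9°: h = 1.000, k = 2.993; principal scales a = 2.993, b = 1.000.
sin(ω/2) = (a − b)/(a + b) = 1.993/3.993 = 0.4991, so ω = 2 arcsin(0.4991) ≈ 59.9°.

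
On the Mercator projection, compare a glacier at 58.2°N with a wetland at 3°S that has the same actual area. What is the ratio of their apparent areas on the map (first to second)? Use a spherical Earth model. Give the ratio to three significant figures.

Mercator is conformal with k = sec φ, so areal scale = k² = sec²φ.
At 58.2°: sec²(58.2°) = 1/0.5270² = 3.601.
At 3°: sec²(3°) = 1/0.9986² = 1.003.
Ratio = 3.601/1.003 = cos²(3°)/cos²(58.2°) ≈ 3.59.

3.59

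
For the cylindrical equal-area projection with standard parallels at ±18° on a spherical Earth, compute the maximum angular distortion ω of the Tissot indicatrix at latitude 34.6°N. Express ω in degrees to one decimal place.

16.5°

A cylindrical equal-area projection with standard parallel φ₀ has meridian scale h = cos φ / cos φ₀ and parallel scale k = cos φ₀ / cos φ (so areas are preserved, h·k = 1).
At 34.6°: h = 0.8655, k = 1.155; principal scales a = 1.155, b = 0.8655.
sin(ω/2) = (a − b)/(a + b) = 0.2899/2.021 = 0.1435, so ω = 2 arcsin(0.1435) ≈ 16.5°.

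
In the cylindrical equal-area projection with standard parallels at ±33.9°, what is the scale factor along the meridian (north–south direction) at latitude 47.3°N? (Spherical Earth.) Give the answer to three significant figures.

0.817

For cylindrical equal-area with standard parallel φ₀, h = cos φ / cos φ₀ and k = cos φ₀ / cos φ, so h·k = 1.
h = cos 47.3° / cos 33.9° = 0.6782/0.8300 = 0.8170.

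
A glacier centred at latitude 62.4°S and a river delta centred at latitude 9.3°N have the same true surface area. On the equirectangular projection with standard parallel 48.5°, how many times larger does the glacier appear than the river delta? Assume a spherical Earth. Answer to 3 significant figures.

The equidistant cylindrical projection with φ₀ = 48.5° has h = 1 (meridians true) and k = cos φ₀ / cos φ along parallels.
Areal scale at 62.4°: h·k = 1.000 × 1.430 = 1.430.
Areal scale at 9.3°: h·k = 1.000 × 0.6714 = 0.6714.
Ratio = 1.430/0.6714 ≈ 2.13.

2.13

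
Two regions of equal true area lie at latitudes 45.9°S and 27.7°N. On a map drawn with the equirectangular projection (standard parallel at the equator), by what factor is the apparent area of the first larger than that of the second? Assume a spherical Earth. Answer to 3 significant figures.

Plate carrée maps x = Rλ, y = Rφ. The meridian scale is h = 1 and the parallel scale is k = 1/cos φ = sec φ.
Areal scale at 45.9°: h·k = 1.000 × 1.437 = 1.437.
Areal scale at 27.7°: h·k = 1.000 × 1.129 = 1.129.
Ratio = 1.437/1.129 ≈ 1.27.

1.27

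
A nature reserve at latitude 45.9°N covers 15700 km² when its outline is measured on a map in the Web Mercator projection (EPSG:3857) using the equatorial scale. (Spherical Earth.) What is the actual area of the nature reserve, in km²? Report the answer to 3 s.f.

For Mercator, h = k = sec φ (a conformal cylindrical projection has a single point scale, 1/cos φ).
Areal scale = k² = sec²φ = 1/cos²(45.9°) = 1/0.6959² = 2.065.
True area = apparent / (areal scale) = 15700 / 2.065 ≈ 7600 km².

7600 km²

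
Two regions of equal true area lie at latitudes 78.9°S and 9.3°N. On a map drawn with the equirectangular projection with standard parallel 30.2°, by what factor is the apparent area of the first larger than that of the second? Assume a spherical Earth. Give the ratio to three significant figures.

5.13

With standard parallel φ₀ = 30.2°, the equirectangular projection gives x = Rλ cos φ₀, y = Rφ, so h = 1 and k = cos 30.2° / cos φ.
Areal scale at 78.9°: h·k = 1.000 × 4.489 = 4.489.
Areal scale at 9.3°: h·k = 1.000 × 0.8758 = 0.8758.
Ratio = 4.489/0.8758 ≈ 5.13.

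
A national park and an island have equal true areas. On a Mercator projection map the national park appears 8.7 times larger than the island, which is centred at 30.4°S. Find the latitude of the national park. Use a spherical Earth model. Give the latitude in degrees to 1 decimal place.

Mercator areal scale is sec²φ, so apparent-area ratio = sec²φ₁ / sec²φ₂ = cos²φ₂ / cos²φ₁.
cos²φ₂ / cos²φ₁ = 8.7  ⇒  cos φ₁ = cos 30.4° / √8.7 = 0.8625/2.950 = 0.2924.
φ₁ = arccos(0.2924) ≈ 73.0°.

73.0°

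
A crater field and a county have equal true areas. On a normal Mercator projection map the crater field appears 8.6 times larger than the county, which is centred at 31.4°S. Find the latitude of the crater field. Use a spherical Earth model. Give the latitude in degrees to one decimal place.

73.1°

Mercator areal scale is sec²φ, so apparent-area ratio = sec²φ₁ / sec²φ₂ = cos²φ₂ / cos²φ₁.
cos²φ₂ / cos²φ₁ = 8.6  ⇒  cos φ₁ = cos 31.4° / √8.6 = 0.8536/2.933 = 0.2911.
φ₁ = arccos(0.2911) ≈ 73.1°.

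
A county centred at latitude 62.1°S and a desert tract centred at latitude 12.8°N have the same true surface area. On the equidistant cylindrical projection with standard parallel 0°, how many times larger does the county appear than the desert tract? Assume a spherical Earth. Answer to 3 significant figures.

2.08

In the plate carrée (x = Rλ, y = Rφ), meridians are true-scale (h = 1) and parallels are stretched by k = sec φ.
Areal scale at 62.1°: h·k = 1.000 × 2.137 = 2.137.
Areal scale at 12.8°: h·k = 1.000 × 1.025 = 1.025.
Ratio = 2.137/1.025 ≈ 2.08.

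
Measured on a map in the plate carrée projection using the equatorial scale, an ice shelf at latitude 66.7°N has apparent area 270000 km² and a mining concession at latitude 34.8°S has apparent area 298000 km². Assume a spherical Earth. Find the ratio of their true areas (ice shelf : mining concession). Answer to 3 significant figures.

On the plate carrée, areal scale = h·k = 1 × sec φ, so true area = apparent × cos φ.
True area of ice shelf: 270000 × cos(66.7°) = 270000 × 0.3955 = 106800 km².
True area of mining concession: 298000 × cos(34.8°) = 298000 × 0.8211 = 244700 km².
Ratio = 106800 / 244700 ≈ 0.436.

0.436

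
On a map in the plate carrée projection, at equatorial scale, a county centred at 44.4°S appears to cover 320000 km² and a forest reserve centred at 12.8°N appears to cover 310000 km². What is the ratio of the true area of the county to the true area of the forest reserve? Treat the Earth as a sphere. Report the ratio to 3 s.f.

0.756

On the plate carrée, areal scale = h·k = 1 × sec φ, so true area = apparent × cos φ.
True area of county: 320000 × cos(44.4°) = 320000 × 0.7145 = 228600 km².
True area of forest reserve: 310000 × cos(12.8°) = 310000 × 0.9751 = 302300 km².
Ratio = 228600 / 302300 ≈ 0.756.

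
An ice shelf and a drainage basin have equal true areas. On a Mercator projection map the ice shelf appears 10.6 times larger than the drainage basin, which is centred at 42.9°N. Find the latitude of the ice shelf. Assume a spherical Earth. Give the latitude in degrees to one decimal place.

On Mercator, (apparent₁)/(apparent₂) = sec²φ₁ / sec²φ₂ when true areas are equal.
cos²φ₂ / cos²φ₁ = 10.6  ⇒  cos φ₁ = cos 42.9° / √10.6 = 0.7325/3.256 = 0.2250.
φ₁ = arccos(0.2250) ≈ 77.0°.

77.0°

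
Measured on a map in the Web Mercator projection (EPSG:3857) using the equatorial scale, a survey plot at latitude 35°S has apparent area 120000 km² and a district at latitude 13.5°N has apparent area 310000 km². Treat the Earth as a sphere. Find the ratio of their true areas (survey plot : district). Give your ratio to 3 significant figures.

0.275

Since Mercator area scale is 1/cos²φ, the true area equals the apparent area multiplied by cos²φ.
True area of survey plot: 120000 × cos²(35°) = 120000 × 0.6710 = 80520 km².
True area of district: 310000 × cos²(13.5°) = 310000 × 0.9455 = 293100 km².
Ratio = 80520 / 293100 ≈ 0.275.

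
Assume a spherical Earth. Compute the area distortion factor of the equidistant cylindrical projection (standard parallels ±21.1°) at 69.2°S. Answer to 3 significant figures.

With standard parallel φ₀ = 21.1°, the equirectangular projection gives x = Rλ cos φ₀, y = Rφ, so h = 1 and k = cos 21.1° / cos φ.
Areal scale = h·k = 1 × cos φ₀ / cos φ; at 69.2°, h = 1.000, k = 2.627, so h·k = 2.627.

2.63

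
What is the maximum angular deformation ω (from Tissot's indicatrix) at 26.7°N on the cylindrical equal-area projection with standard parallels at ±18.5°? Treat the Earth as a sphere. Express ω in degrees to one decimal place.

For cylindrical equal-area with standard parallel φ₀, h = cos φ / cos φ₀ and k = cos φ₀ / cos φ, so h·k = 1.
At 26.7°: h = 0.9421, k = 1.062; principal scales a = 1.062, b = 0.9421.
sin(ω/2) = (a − b)/(a + b) = 0.1195/2.004 = 0.05962, so ω = 2 arcsin(0.05962) ≈ 6.8°.

6.8°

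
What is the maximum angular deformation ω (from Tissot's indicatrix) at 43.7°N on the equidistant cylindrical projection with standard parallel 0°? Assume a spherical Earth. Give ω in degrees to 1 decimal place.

18.5°

In the plate carrée (x = Rλ, y = Rφ), meridians are true-scale (h = 1) and parallels are stretched by k = sec φ.
At 43.7°: h = 1.000, k = 1.383; principal scales a = 1.383, b = 1.000.
sin(ω/2) = (a − b)/(a + b) = 0.3832/2.383 = 0.1608, so ω = 2 arcsin(0.1608) ≈ 18.5°.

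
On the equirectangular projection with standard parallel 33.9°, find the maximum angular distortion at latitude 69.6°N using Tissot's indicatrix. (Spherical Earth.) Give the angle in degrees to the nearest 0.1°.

48.2°

The equidistant cylindrical projection with φ₀ = 33.9° has h = 1 (meridians true) and k = cos φ₀ / cos φ along parallels.
At 69.6°: h = 1.000, k = 2.381; principal scales a = 2.381, b = 1.000.
sin(ω/2) = (a − b)/(a + b) = 1.381/3.381 = 0.4085, so ω = 2 arcsin(0.4085) ≈ 48.2°.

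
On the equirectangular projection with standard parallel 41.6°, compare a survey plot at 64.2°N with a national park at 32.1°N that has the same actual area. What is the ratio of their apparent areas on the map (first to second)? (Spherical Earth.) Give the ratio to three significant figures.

The equidistant cylindrical projection with φ₀ = 41.6° has h = 1 (meridians true) and k = cos φ₀ / cos φ along parallels.
Areal scale at 64.2°: h·k = 1.000 × 1.718 = 1.718.
Areal scale at 32.1°: h·k = 1.000 × 0.8828 = 0.8828.
Ratio = 1.718/0.8828 ≈ 1.95.

1.95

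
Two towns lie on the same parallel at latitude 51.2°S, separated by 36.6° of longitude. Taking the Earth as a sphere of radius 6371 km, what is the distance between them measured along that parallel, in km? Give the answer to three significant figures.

Arc length along a parallel = R cos φ · Δλ (with Δλ in radians).
= 6371 × cos 51.2° × (36.6° × π/180) = 6371 × 0.6266 × 0.6388 ≈ 2550 km.

2550 km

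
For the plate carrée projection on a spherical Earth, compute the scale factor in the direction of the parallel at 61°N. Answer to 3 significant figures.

2.06

Plate carrée maps x = Rλ, y = Rφ. The meridian scale is h = 1 and the parallel scale is k = 1/cos φ = sec φ.
k = 1/cos 61° = 1/0.4848 = 2.063.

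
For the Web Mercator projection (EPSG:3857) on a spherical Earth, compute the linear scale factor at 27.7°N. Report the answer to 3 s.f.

1.13

The Mercator projection is conformal; its linear scale factor is the same in every direction and equals sec φ = 1/cos φ.
k = 1/cos 27.7° = 1/0.8854 = 1.129.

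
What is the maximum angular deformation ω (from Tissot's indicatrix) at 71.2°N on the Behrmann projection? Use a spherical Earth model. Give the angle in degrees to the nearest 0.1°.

98.4°

The Behrmann projection is cylindrical equal-area with φ₀ = 30°. Cylindrical equal-area (φ₀ = 30°): h = cos φ / cos 30° along meridians, k = cos 30° / cos φ along parallels; h·k = 1.
At 71.2°: h = 0.3721, k = 2.687; principal scales a = 2.687, b = 0.3721.
sin(ω/2) = (a − b)/(a + b) = 2.315/3.059 = 0.7567, so ω = 2 arcsin(0.7567) ≈ 98.4°.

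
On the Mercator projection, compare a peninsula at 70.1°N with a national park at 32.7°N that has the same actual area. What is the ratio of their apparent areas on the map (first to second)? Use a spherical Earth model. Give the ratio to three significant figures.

6.11

Mercator is conformal with k = sec φ, so areal scale = k² = sec²φ.
At 70.1°: sec²(70.1°) = 1/0.3404² = 8.631.
At 32.7°: sec²(32.7°) = 1/0.8415² = 1.412.
Ratio = 8.631/1.412 = cos²(32.7°)/cos²(70.1°) ≈ 6.11.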